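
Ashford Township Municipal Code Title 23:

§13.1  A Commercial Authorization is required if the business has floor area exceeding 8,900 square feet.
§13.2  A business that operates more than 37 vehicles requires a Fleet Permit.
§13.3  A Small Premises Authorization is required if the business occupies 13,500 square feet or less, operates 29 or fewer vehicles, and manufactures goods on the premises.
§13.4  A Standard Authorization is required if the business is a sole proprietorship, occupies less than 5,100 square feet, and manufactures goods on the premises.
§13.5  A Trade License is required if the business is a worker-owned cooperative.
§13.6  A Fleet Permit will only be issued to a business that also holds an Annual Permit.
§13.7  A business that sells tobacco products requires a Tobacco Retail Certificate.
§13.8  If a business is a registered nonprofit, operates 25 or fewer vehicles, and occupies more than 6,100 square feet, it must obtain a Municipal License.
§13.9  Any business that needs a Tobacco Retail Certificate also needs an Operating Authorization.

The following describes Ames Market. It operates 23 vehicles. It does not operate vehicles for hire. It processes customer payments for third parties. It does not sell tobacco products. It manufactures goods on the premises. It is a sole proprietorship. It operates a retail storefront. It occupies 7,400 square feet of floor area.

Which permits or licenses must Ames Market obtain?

§13.1 floor area 7,400 square feet ≤ 8,900 square feet → Commercial Authorization not required.
§13.2 vehicles 23 ≤ 37 → Fleet Permit not required.
§13.3 floor area 7,400 square feet ≤ 13,500 square feet; vehicles 23 ≤ 29; manufactures goods on the premises → Small Premises Authorization required.
§13.4 is a sole proprietorship; floor area 7,400 square feet ≥ 5,100 square feet; manufactures goods on the premises → Standard Authorization not required.
§13.5 is a sole proprietorship (not: is a worker-owned cooperative) → Trade License not required.
§13.6 Fleet Permit is not required → no effect.
§13.7 does not sell tobacco products → Tobacco Retail Certificate not required.
§13.8 is a sole proprietorship (not: is a registered nonprofit); vehicles 23 ≤ 25; floor area 7,400 square feet > 6,100 square feet → Municipal License not required.
§13.9 Tobacco Retail Certificate is not required → no effect.

Small Premises Authorization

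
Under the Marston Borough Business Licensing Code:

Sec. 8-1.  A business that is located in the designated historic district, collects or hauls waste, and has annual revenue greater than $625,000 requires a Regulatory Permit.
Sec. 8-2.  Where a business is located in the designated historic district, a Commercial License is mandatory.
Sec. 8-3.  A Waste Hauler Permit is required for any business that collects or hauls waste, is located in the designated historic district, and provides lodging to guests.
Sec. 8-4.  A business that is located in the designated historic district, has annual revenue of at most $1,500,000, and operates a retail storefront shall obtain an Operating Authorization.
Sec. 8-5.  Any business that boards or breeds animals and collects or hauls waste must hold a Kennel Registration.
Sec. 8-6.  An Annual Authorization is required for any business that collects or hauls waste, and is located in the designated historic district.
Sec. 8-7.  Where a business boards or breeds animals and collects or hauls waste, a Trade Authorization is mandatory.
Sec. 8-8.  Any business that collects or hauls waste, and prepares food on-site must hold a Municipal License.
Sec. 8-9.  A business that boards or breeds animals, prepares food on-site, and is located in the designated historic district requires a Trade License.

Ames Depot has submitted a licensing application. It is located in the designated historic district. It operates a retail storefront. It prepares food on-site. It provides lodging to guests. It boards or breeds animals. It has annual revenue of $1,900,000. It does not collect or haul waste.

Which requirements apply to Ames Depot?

Sec. 8-1. is located in the designated historic district; does not collect or haul waste; revenue $1,900,000 > $625,000 → Regulatory Permit not required.
Sec. 8-2. is located in the designated historic district → Commercial License required.
Sec. 8-3. does not collect or haul waste; is located in the designated historic district; provides lodging to guests → Waste Hauler Permit not required.
Sec. 8-4. is located in the designated historic district; revenue $1,900,000 > $1,500,000; operates a retail storefront → Operating Authorization not required.
Sec. 8-5. boards or breeds animals; does not collect or haul waste → Kennel Registration not required.
Sec. 8-6. does not collect or haul waste; is located in the designated historic district → Annual Authorization not required.
Sec. 8-7. boards or breeds animals; does not collect or haul waste → Trade Authorization not required.
Sec. 8-8. does not collect or haul waste; prepares food on-site → Municipal License not required.
Sec. 8-9. boards or breeds animals; prepares food on-site; is located in the designated historic district → Trade License required.

Commercial License, Trade License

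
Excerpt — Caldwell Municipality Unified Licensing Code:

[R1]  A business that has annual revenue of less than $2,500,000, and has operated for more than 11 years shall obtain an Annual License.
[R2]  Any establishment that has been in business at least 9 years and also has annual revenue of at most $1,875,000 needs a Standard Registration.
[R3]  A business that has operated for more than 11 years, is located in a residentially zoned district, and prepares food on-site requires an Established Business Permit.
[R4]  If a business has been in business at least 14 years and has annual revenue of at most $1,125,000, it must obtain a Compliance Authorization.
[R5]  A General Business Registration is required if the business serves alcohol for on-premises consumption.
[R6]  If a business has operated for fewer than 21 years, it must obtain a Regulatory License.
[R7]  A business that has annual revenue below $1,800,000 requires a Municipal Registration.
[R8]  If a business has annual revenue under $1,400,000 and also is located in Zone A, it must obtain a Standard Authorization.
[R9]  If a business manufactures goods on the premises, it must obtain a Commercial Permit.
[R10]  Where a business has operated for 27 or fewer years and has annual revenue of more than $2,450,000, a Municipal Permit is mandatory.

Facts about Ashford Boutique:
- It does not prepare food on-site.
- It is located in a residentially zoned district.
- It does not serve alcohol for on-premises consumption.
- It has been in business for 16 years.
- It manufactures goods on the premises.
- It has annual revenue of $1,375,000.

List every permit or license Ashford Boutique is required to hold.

Annual License, Commercial Permit, Municipal Registration, Regulatory License, Standard Registration

[R1] revenue $1,375,000 < $2,500,000; years in business 16 > 11 → Annual License required.
[R2] years in business 16 ≥ 9; revenue $1,375,000 ≤ $1,875,000 → Standard Registration required.
[R3] years in business 16 > 11; is located in a residentially zoned district; does not prepare food on-site → Established Business Permit not required.
[R4] years in business 16 ≥ 14; revenue $1,375,000 > $1,125,000 → Compliance Authorization not required.
[R5] does not serve alcohol for on-premises consumption → General Business Registration not required.
[R6] years in business 16 < 21 → Regulatory License required.
[R7] revenue $1,375,000 < $1,800,000 → Municipal Registration required.
[R8] revenue $1,375,000 < $1,400,000; is located in a residentially zoned district (not: is located in Zone A) → Standard Authorization not required.
[R9] manufactures goods on the premises → Commercial Permit required.
[R10] years in business 16 ≤ 27; revenue $1,375,000 ≤ $2,450,000 → Municipal Permit not required.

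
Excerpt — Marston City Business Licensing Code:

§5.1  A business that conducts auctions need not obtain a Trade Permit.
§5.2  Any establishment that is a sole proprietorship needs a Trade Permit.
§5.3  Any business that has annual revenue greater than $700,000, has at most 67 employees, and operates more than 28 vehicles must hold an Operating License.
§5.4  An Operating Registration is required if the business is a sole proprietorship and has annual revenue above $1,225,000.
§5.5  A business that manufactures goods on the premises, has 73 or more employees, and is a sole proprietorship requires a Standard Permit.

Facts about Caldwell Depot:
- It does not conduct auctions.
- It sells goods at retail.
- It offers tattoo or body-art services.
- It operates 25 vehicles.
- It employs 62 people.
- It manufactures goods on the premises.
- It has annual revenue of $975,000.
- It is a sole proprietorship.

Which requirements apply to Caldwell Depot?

§5.1 does not conduct auctions → Trade Permit exemption does not apply.
§5.2 is a sole proprietorship → Trade Permit required.
§5.3 revenue $975,000 > $700,000; employees 62 ≤ 67; vehicles 25 ≤ 28 → Operating License not required.
§5.4 is a sole proprietorship; revenue $975,000 ≤ $1,225,000 → Operating Registration not required.
§5.5 manufactures goods on the premises; employees 62 < 73; is a sole proprietorship → Standard Permit not required.

Trade Permit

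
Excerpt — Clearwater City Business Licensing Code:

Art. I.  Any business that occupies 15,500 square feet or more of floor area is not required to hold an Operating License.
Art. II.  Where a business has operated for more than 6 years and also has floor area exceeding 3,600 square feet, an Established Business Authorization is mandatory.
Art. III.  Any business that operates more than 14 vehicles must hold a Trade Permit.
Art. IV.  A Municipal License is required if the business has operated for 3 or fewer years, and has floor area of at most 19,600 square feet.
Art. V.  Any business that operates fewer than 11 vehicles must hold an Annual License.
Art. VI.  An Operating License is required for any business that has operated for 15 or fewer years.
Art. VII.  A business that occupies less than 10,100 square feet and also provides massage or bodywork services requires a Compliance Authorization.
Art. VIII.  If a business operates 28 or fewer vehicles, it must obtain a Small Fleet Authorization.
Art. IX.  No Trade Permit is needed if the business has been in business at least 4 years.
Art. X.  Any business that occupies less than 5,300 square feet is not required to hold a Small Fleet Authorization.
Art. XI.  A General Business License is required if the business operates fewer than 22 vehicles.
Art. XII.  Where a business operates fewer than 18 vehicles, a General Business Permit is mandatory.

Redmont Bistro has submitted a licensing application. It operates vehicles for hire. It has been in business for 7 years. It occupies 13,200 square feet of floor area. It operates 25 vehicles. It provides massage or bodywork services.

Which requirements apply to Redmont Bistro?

Established Business Authorization, Operating License, Small Fleet Authorization

Art. I. floor area 13,200 square feet < 15,500 square feet → Operating License exemption does not apply.
Art. II. years in business 7 > 6; floor area 13,200 square feet > 3,600 square feet → Established Business Authorization required.
Art. III. vehicles 25 > 14 → Trade Permit required.
Art. IV. years in business 7 > 3; floor area 13,200 square feet ≤ 19,600 square feet → Municipal License not required.
Art. V. vehicles 25 ≥ 11 → Annual License not required.
Art. VI. years in business 7 ≤ 15 → Operating License required.
Art. VII. floor area 13,200 square feet ≥ 10,100 square feet; provides massage or bodywork services → Compliance Authorization not required.
Art. VIII. vehicles 25 ≤ 28 → Small Fleet Authorization required.
Art. IX. years in business 7 ≥ 4 → exempt from Trade Permit.
Art. X. floor area 13,200 square feet ≥ 5,300 square feet → Small Fleet Authorization exemption does not apply.
Art. XI. vehicles 25 ≥ 22 → General Business License not required.
Art. XII. vehicles 25 ≥ 18 → General Business Permit not required.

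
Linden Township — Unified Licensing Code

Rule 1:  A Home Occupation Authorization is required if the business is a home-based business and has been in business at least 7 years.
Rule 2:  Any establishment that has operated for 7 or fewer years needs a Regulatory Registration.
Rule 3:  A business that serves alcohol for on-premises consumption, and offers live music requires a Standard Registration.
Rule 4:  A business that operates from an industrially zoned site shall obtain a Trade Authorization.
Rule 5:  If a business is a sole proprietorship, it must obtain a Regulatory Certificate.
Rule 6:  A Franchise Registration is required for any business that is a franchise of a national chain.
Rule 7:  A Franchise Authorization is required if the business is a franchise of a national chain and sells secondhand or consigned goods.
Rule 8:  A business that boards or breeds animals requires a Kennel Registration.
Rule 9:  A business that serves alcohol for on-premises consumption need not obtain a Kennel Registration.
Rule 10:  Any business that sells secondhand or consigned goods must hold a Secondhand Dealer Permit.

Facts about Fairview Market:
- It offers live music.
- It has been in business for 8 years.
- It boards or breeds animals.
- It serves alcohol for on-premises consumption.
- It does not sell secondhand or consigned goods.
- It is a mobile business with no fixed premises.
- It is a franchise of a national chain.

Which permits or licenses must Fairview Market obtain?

Rule 1: is a mobile business with no fixed premises (not: is a home-based business); years in business 8 ≥ 7 → Home Occupation Authorization not required.
Rule 2: years in business 8 > 7 → Regulatory Registration not required.
Rule 3: serves alcohol for on-premises consumption; offers live music → Standard Registration required.
Rule 4: is a mobile business with no fixed premises (not: operates from an industrially zoned site) → Trade Authorization not required.
Rule 5: is a franchise of a national chain (not: is a sole proprietorship) → Regulatory Certificate not required.
Rule 6: is a franchise of a national chain → Franchise Registration required.
Rule 7: is a franchise of a national chain; does not sell secondhand or consigned goods → Franchise Authorization not required.
Rule 8: boards or breeds animals → Kennel Registration required.
Rule 9: serves alcohol for on-premises consumption → exempt from Kennel Registration.
Rule 10: does not sell secondhand or consigned goods → Secondhand Dealer Permit not required.

Franchise Registration, Standard Registration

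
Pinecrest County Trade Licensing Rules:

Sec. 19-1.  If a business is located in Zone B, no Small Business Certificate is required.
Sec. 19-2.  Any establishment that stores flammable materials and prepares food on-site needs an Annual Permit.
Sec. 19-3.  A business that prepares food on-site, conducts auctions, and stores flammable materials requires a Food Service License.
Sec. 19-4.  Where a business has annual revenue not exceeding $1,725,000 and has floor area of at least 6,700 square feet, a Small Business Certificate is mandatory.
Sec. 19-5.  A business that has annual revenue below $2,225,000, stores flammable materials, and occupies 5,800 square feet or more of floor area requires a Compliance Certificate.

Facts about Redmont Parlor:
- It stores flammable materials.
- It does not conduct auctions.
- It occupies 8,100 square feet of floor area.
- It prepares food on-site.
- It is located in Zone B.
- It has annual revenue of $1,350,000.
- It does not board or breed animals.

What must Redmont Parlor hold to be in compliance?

Annual Permit, Compliance Certificate

Sec. 19-1. is located in Zone B → exempt from Small Business Certificate.
Sec. 19-2. stores flammable materials; prepares food on-site → Annual Permit required.
Sec. 19-3. prepares food on-site; does not conduct auctions; stores flammable materials → Food Service License not required.
Sec. 19-4. revenue $1,350,000 ≤ $1,725,000; floor area 8,100 square feet ≥ 6,700 square feet → Small Business Certificate required.
Sec. 19-5. revenue $1,350,000 < $2,225,000; stores flammable materials; floor area 8,100 square feet ≥ 5,800 square feet → Compliance Certificate required.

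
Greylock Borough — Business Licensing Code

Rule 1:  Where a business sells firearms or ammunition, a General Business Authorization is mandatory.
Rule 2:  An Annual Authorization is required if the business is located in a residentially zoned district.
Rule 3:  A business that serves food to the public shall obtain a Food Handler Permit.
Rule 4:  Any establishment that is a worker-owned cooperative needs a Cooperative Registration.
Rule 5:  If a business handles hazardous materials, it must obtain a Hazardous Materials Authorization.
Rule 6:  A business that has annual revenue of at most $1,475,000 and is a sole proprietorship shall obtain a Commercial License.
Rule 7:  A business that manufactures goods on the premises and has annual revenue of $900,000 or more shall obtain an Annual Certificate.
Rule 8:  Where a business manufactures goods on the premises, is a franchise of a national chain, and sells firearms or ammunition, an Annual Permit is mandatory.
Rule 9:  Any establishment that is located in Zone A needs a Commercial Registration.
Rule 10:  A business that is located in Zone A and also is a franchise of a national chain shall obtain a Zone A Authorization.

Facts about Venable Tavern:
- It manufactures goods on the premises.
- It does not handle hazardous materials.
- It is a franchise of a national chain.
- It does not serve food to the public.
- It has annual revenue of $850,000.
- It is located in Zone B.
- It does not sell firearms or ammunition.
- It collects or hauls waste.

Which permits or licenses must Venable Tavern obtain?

Rule 1: does not sell firearms or ammunition → General Business Authorization not required.
Rule 2: is located in Zone B (not: is located in a residentially zoned district) → Annual Authorization not required.
Rule 3: does not serve food to the public → Food Handler Permit not required.
Rule 4: is a franchise of a national chain (not: is a worker-owned cooperative) → Cooperative Registration not required.
Rule 5: does not handle hazardous materials → Hazardous Materials Authorization not required.
Rule 6: revenue $850,000 ≤ $1,475,000; is a franchise of a national chain (not: is a sole proprietorship) → Commercial License not required.
Rule 7: manufactures goods on the premises; revenue $850,000 < $900,000 → Annual Certificate not required.
Rule 8: manufactures goods on the premises; is a franchise of a national chain; does not sell firearms or ammunition → Annual Permit not required.
Rule 9: is located in Zone B (not: is located in Zone A) → Commercial Registration not required.
Rule 10: is located in Zone B (not: is located in Zone A); is a franchise of a national chain → Zone A Authorization not required.

None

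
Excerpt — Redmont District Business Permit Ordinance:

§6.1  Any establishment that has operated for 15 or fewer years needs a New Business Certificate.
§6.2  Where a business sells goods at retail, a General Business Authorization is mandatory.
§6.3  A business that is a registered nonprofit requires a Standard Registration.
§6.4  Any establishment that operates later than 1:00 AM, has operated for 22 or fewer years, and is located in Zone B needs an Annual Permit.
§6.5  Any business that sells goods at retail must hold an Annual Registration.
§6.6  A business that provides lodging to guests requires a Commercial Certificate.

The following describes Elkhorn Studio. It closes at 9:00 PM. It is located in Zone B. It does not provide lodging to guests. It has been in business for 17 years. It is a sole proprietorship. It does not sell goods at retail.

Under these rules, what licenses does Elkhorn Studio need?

None

§6.1 years in business 17 > 15 → New Business Certificate not required.
§6.2 does not sell goods at retail → General Business Authorization not required.
§6.3 is a sole proprietorship (not: is a registered nonprofit) → Standard Registration not required.
§6.4 closes 9:00 PM, at/before 1:00 AM; years in business 17 ≤ 22; is located in Zone B → Annual Permit not required.
§6.5 does not sell goods at retail → Annual Registration not required.
§6.6 does not provide lodging to guests → Commercial Certificate not required.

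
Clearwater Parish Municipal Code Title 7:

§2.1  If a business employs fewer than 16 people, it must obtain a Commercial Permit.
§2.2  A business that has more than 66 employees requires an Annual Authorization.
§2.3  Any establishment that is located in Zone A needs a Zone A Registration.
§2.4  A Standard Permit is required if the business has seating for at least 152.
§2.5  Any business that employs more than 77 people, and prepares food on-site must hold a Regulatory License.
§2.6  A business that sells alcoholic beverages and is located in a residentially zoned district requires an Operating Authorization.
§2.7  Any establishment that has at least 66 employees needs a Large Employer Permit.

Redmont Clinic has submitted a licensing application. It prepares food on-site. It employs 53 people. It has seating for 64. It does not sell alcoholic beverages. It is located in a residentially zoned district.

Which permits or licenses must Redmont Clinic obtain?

None

§2.1 employees 53 ≥ 16 → Commercial Permit not required.
§2.2 employees 53 ≤ 66 → Annual Authorization not required.
§2.3 is located in a residentially zoned district (not: is located in Zone A) → Zone A Registration not required.
§2.4 seating 64 < 152 → Standard Permit not required.
§2.5 employees 53 ≤ 77; prepares food on-site → Regulatory License not required.
§2.6 does not sell alcoholic beverages; is located in a residentially zoned district → Operating Authorization not required.
§2.7 employees 53 < 66 → Large Employer Permit not required.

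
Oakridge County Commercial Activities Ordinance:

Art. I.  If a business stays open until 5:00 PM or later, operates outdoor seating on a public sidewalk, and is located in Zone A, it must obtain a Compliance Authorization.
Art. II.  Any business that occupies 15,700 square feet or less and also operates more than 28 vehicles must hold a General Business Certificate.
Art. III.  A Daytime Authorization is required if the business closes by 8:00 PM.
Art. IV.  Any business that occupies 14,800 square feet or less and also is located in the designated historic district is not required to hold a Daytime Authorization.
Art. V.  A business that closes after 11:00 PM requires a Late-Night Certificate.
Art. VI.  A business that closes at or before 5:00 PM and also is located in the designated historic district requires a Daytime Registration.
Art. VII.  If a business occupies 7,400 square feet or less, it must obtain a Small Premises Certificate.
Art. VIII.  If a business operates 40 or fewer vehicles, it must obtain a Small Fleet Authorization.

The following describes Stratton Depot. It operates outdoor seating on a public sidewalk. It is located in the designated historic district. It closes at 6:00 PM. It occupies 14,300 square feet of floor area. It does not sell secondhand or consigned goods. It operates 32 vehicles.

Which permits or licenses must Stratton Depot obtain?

Art. I. closes 6:00 PM, after 5:00 PM; operates outdoor seating on a public sidewalk; is located in the designated historic district (not: is located in Zone A) → Compliance Authorization not required.
Art. II. floor area 14,300 square feet ≤ 15,700 square feet; vehicles 32 > 28 → General Business Certificate required.
Art. III. closes 6:00 PM, at/before 8:00 PM → Daytime Authorization required.
Art. IV. floor area 14,300 square feet ≤ 14,800 square feet; is located in the designated historic district → exempt from Daytime Authorization.
Art. V. closes 6:00 PM, at/before 11:00 PM → Late-Night Certificate not required.
Art. VI. closes 6:00 PM, after 5:00 PM; is located in the designated historic district → Daytime Registration not required.
Art. VII. floor area 14,300 square feet > 7,400 square feet → Small Premises Certificate not required.
Art. VIII. vehicles 32 ≤ 40 → Small Fleet Authorization required.

General Business Certificate, Small Fleet Authorization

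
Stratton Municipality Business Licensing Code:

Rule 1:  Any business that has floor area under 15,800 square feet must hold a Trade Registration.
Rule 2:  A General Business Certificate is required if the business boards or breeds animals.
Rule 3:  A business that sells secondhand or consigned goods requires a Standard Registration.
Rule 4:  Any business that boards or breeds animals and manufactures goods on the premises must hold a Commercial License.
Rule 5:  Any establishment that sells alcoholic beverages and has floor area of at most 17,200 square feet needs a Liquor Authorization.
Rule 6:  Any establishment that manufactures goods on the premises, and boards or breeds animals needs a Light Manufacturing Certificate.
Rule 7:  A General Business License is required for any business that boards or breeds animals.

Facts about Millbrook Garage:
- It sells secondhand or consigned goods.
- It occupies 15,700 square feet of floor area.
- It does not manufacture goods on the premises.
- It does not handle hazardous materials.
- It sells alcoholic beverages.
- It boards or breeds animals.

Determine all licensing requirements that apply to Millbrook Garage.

General Business Certificate, General Business License, Liquor Authorization, Standard Registration, Trade Registration

Rule 1: floor area 15,700 square feet < 15,800 square feet → Trade Registration required.
Rule 2: boards or breeds animals → General Business Certificate required.
Rule 3: sells secondhand or consigned goods → Standard Registration required.
Rule 4: boards or breeds animals; does not manufacture goods on the premises → Commercial License not required.
Rule 5: sells alcoholic beverages; floor area 15,700 square feet ≤ 17,200 square feet → Liquor Authorization required.
Rule 6: does not manufacture goods on the premises; boards or breeds animals → Light Manufacturing Certificate not required.
Rule 7: boards or breeds animals → General Business License required.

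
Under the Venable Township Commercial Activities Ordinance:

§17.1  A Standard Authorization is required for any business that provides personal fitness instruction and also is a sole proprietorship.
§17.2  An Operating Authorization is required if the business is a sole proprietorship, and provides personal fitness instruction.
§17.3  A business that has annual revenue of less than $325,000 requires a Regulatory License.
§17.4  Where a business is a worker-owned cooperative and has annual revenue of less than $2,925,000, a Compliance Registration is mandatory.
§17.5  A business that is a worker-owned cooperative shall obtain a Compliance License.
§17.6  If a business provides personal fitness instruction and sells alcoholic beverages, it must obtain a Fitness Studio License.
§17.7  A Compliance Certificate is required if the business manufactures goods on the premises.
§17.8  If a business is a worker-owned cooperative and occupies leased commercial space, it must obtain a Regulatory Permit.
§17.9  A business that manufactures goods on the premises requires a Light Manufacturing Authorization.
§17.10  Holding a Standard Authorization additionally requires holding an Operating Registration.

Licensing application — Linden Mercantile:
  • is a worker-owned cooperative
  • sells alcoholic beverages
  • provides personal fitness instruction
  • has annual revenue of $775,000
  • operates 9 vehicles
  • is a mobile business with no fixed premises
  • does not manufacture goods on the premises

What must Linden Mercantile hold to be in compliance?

§17.1 provides personal fitness instruction; is a worker-owned cooperative (not: is a sole proprietorship) → Standard Authorization not required.
§17.2 is a worker-owned cooperative (not: is a sole proprietorship); provides personal fitness instruction → Operating Authorization not required.
§17.3 revenue $775,000 ≥ $325,000 → Regulatory License not required.
§17.4 is a worker-owned cooperative; revenue $775,000 < $2,925,000 → Compliance Registration required.
§17.5 is a worker-owned cooperative → Compliance License required.
§17.6 provides personal fitness instruction; sells alcoholic beverages → Fitness Studio License required.
§17.7 does not manufacture goods on the premises → Compliance Certificate not required.
§17.8 is a worker-owned cooperative; is a mobile business with no fixed premises (not: occupies leased commercial space) → Regulatory Permit not required.
§17.9 does not manufacture goods on the premises → Light Manufacturing Authorization not required.
§17.10 Standard Authorization is not required → no effect.

Compliance License, Compliance Registration, Fitness Studio License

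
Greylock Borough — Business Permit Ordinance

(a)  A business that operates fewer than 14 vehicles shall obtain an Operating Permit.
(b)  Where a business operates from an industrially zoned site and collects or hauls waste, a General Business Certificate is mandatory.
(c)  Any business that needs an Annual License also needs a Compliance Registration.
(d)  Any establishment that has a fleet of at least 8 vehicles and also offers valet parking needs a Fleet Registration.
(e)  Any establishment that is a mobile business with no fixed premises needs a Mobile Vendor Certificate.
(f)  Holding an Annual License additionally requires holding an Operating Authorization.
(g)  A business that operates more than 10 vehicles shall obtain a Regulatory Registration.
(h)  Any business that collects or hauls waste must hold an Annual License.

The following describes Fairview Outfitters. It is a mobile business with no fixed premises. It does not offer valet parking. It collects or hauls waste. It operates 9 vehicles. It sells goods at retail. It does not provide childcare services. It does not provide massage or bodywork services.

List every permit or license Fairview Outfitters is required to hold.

(a) vehicles 9 < 14 → Operating Permit required.
(b) is a mobile business with no fixed premises (not: operates from an industrially zoned site); collects or hauls waste → General Business Certificate not required.
(c) Annual License is required → Compliance Registration also required.
(d) vehicles 9 ≥ 8; does not offer valet parking → Fleet Registration not required.
(e) is a mobile business with no fixed premises → Mobile Vendor Certificate required.
(f) Annual License is required → Operating Authorization also required.
(g) vehicles 9 ≤ 10 → Regulatory Registration not required.
(h) collects or hauls waste → Annual License required.

Annual License, Compliance Registration, Mobile Vendor Certificate, Operating Authorization, Operating Permit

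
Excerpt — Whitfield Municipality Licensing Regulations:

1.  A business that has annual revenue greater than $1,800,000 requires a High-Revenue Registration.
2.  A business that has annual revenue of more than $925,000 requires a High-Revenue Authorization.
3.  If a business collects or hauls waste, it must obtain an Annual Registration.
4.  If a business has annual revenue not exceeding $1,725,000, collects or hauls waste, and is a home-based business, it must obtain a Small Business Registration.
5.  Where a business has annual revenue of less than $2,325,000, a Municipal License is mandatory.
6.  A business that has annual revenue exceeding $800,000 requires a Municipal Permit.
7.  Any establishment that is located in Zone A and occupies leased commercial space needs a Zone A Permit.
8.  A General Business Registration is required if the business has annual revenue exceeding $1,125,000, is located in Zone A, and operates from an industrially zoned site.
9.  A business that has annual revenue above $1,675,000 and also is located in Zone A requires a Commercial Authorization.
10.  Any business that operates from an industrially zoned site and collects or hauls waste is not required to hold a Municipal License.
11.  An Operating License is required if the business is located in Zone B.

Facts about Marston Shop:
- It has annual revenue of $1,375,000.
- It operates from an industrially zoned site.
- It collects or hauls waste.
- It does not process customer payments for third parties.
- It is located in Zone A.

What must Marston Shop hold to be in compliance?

1. revenue $1,375,000 ≤ $1,800,000 → High-Revenue Registration not required.
2. revenue $1,375,000 > $925,000 → High-Revenue Authorization required.
3. collects or hauls waste → Annual Registration required.
4. revenue $1,375,000 ≤ $1,725,000; collects or hauls waste; operates from an industrially zoned site (not: is a home-based business) → Small Business Registration not required.
5. revenue $1,375,000 < $2,325,000 → Municipal License required.
6. revenue $1,375,000 > $800,000 → Municipal Permit required.
7. is located in Zone A; operates from an industrially zoned site (not: occupies leased commercial space) → Zone A Permit not required.
8. revenue $1,375,000 > $1,125,000; is located in Zone A; operates from an industrially zoned site → General Business Registration required.
9. revenue $1,375,000 ≤ $1,675,000; is located in Zone A → Commercial Authorization not required.
10. operates from an industrially zoned site; collects or hauls waste → exempt from Municipal License.
11. is located in Zone A (not: is located in Zone B) → Operating License not required.

Annual Registration, General Business Registration, High-Revenue Authorization, Municipal Permit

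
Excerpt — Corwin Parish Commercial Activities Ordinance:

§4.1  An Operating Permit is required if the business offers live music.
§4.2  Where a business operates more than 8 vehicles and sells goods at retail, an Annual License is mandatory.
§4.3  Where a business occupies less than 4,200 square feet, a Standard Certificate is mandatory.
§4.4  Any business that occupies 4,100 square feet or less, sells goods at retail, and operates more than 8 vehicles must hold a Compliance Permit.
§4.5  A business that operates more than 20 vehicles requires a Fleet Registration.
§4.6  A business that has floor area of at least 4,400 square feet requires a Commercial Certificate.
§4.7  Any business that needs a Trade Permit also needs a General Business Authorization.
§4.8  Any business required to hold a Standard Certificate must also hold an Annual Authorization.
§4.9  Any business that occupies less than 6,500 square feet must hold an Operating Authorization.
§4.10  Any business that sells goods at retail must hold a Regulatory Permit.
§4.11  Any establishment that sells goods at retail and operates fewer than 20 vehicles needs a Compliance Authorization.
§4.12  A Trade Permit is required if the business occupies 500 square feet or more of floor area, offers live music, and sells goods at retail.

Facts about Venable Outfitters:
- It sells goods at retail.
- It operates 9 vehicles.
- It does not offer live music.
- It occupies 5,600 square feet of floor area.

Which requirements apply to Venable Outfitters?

§4.1 does not offer live music → Operating Permit not required.
§4.2 vehicles 9 > 8; sells goods at retail → Annual License required.
§4.3 floor area 5,600 square feet ≥ 4,200 square feet → Standard Certificate not required.
§4.4 floor area 5,600 square feet > 4,100 square feet; sells goods at retail; vehicles 9 > 8 → Compliance Permit not required.
§4.5 vehicles 9 ≤ 20 → Fleet Registration not required.
§4.6 floor area 5,600 square feet ≥ 4,400 square feet → Commercial Certificate required.
§4.7 Trade Permit is not required → no effect.
§4.8 Standard Certificate is not required → no effect.
§4.9 floor area 5,600 square feet < 6,500 square feet → Operating Authorization required.
§4.10 sells goods at retail → Regulatory Permit required.
§4.11 sells goods at retail; vehicles 9 < 20 → Compliance Authorization required.
§4.12 floor area 5,600 square feet ≥ 500 square feet; does not offer live music; sells goods at retail → Trade Permit not required.

Annual License, Commercial Certificate, Compliance Authorization, Operating Authorization, Regulatory Permit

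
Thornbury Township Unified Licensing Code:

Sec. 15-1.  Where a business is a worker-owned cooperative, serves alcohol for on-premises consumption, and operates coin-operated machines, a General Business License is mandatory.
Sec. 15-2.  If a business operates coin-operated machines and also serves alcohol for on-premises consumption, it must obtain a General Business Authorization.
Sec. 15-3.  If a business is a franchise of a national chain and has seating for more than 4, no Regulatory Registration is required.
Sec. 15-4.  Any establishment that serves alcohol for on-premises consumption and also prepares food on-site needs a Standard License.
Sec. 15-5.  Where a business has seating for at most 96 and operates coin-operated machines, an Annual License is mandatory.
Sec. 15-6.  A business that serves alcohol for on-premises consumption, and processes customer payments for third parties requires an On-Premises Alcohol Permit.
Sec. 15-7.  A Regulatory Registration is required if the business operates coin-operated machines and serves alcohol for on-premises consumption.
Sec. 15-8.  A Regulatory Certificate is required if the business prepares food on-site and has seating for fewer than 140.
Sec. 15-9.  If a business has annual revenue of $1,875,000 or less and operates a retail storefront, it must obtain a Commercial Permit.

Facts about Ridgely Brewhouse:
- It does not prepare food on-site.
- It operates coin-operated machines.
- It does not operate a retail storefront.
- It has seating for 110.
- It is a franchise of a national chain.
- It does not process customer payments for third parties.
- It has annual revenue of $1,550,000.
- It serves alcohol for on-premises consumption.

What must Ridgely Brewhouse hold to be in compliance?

Sec. 15-1. is a franchise of a national chain (not: is a worker-owned cooperative); serves alcohol for on-premises consumption; operates coin-operated machines → General Business License not required.
Sec. 15-2. operates coin-operated machines; serves alcohol for on-premises consumption → General Business Authorization required.
Sec. 15-3. is a franchise of a national chain; seating 110 > 4 → exempt from Regulatory Registration.
Sec. 15-4. serves alcohol for on-premises consumption; does not prepare food on-site → Standard License not required.
Sec. 15-5. seating 110 > 96; operates coin-operated machines → Annual License not required.
Sec. 15-6. serves alcohol for on-premises consumption; does not process customer payments for third parties → On-Premises Alcohol Permit not required.
Sec. 15-7. operates coin-operated machines; serves alcohol for on-premises consumption → Regulatory Registration required.
Sec. 15-8. does not prepare food on-site; seating 110 < 140 → Regulatory Certificate not required.
Sec. 15-9. revenue $1,550,000 ≤ $1,875,000; does not operate a retail storefront → Commercial Permit not required.

General Business Authorization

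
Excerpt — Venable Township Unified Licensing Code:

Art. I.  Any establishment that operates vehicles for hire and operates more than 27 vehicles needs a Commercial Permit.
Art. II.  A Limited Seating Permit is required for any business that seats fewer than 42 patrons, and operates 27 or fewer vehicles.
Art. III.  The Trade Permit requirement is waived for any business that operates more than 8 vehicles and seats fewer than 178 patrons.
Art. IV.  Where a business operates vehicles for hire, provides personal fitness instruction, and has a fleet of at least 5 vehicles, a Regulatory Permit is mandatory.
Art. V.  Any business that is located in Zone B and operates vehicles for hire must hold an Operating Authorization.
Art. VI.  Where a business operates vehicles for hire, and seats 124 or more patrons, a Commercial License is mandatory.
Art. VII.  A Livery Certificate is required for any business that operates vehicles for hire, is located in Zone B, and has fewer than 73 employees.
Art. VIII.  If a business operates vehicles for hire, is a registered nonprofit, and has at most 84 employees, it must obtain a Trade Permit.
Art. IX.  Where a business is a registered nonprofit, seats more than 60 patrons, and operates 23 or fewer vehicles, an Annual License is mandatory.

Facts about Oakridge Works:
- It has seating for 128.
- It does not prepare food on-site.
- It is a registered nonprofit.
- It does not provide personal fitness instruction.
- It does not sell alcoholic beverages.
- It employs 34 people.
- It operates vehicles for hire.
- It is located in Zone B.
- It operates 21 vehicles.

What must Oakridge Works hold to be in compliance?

Annual License, Commercial License, Livery Certificate, Operating Authorization

Art. I. operates vehicles for hire; vehicles 21 ≤ 27 → Commercial Permit not required.
Art. II. seating 128 ≥ 42; vehicles 21 ≤ 27 → Limited Seating Permit not required.
Art. III. vehicles 21 > 8; seating 128 < 178 → exempt from Trade Permit.
Art. IV. operates vehicles for hire; does not provide personal fitness instruction; vehicles 21 ≥ 5 → Regulatory Permit not required.
Art. V. is located in Zone B; operates vehicles for hire → Operating Authorization required.
Art. VI. operates vehicles for hire; seating 128 ≥ 124 → Commercial License required.
Art. VII. operates vehicles for hire; is located in Zone B; employees 34 < 73 → Livery Certificate required.
Art. VIII. operates vehicles for hire; is a registered nonprofit; employees 34 ≤ 84 → Trade Permit required.
Art. IX. is a registered nonprofit; seating 128 > 60; vehicles 21 ≤ 23 → Annual License required.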